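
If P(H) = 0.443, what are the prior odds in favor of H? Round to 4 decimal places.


Prior odds = P(H) / (1 - P(H))
= 0.443 / 0.557
= 0.7953

0.7953


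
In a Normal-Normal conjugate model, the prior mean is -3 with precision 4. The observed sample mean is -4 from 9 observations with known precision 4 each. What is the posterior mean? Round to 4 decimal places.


Posterior precision = tau0 + n*tau = 4 + 9*4 = 40
Posterior mean = (tau0*mu0 + n*tau*xbar) / posterior_precision
= (4*-3 + 9*4*-4) / 40
= -156 / 40 = -3.9

-3.9


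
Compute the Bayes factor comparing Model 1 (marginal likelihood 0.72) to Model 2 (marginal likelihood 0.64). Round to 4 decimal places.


BF12 = marginal likelihood of M1 / marginal likelihood of M2
= 0.72/0.64
= 1.125

1.125


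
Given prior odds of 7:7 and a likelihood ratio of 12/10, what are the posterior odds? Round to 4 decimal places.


Posterior odds = prior odds * LR
Prior odds = 7/7 = 1.0
LR = 12/10 = 1.2
Posterior odds = 1.0 * 1.2 = 1.2

1.2


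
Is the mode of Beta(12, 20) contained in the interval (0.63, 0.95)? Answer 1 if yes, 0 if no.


Mode = (a-1)/(a+b-2) = 11/30 = 0.3667
Interval: (0.63, 0.95)
Contains mode? 0

0


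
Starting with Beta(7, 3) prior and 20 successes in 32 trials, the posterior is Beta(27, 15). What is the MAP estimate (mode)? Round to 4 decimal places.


The mode of Beta(a, b) when a > 1 and b > 1 is (a-1)/(a+b-2)
= (27 - 1) / (27 + 15 - 2)
= 26 / 40
= 0.65

0.65


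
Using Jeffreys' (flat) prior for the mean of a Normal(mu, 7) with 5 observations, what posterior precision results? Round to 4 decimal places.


Flat prior means prior precision is 0.
Posterior precision = n / sigma^2 = 5/7 = 0.7143

0.7143


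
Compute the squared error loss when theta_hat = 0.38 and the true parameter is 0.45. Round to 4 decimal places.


L = (theta_hat - theta_true)^2
= (0.38 - 0.45)^2
= -0.07^2 = 0.0049

0.0049


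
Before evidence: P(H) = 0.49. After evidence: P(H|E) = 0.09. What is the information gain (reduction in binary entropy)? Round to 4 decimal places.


Prior entropy = 0.9997
Posterior entropy = 0.4365
Information gain = 0.9997 - 0.4365 = 0.5632

0.5632


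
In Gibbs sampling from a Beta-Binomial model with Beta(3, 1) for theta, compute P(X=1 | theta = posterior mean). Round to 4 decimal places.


Posterior mean = alpha/(alpha+beta) = 3/4 = 0.75
P(X=1|theta=mean) = theta = 0.75

0.75


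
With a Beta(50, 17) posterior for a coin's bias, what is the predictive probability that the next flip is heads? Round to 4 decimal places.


The predictive probability equals the posterior mean.
P(next = heads) = alpha / (alpha + beta)
= 50 / 67 = 0.7463

0.7463


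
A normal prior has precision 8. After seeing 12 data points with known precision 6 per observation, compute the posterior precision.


In the conjugate normal model, precisions add:
tau_posterior = tau_prior + n * tau_data
= 8 + 12*6 = 80

80


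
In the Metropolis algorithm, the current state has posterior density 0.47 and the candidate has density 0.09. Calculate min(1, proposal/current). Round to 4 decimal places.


Ratio = 0.09/0.47 = 0.1915
Acceptance probability = min(1, 0.1915)
= 0.1915

0.1915


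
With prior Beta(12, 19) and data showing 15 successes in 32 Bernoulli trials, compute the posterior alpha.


Conjugate update: alpha_posterior = alpha_prior + k
= 12 + 15 = 27

27


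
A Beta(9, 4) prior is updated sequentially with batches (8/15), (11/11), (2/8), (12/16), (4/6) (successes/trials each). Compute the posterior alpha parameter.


Sequential conjugate updating is equivalent to a single batch update.
Total successes across all batches = 37
alpha_posterior = alpha_prior + total_successes = 9 + 37
= 46

46


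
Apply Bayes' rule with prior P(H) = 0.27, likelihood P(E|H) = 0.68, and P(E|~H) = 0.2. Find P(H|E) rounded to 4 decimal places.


Step 1: Compute marginal P(E) = P(E|H)P(H) + P(E|~H)P(~H)
= 0.68*0.27 + 0.2*0.73 = 0.3296
Step 2: P(H|E) = P(E|H)P(H)/P(E) = 0.1836/0.3296
= 0.557

0.557


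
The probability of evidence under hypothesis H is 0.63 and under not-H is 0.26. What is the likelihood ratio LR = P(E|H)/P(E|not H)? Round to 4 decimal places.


LR = 0.63 / 0.26
= 2.4231

2.4231


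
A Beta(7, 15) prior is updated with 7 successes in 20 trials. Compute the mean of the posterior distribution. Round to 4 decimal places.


After update: Beta(14, 28)
Mean = 14 / (14 + 28) = 14 / 42
= 0.3333

0.3333


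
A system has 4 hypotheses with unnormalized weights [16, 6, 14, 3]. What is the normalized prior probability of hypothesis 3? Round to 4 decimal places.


The normalized prior is the weight divided by the total.
Total weight = 39
P(H3) = 14 / 39 = 0.359

0.359


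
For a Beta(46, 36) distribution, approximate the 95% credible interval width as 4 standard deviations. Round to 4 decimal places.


Variance of Beta(a,b) = ab / ((a+b)^2 * (a+b+1))
= 46*36 / ((82)^2 * 83)
= 0.003
SD = sqrt(0.003) = 0.0545
Width = 4 * SD = 0.2179

0.2179


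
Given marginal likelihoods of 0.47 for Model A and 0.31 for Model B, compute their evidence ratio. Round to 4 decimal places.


Ratio = ML(A) / ML(B) = 0.47/0.31
= 1.5161

1.5161


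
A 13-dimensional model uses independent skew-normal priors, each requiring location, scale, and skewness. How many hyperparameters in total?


Per parameter: 3 (location, scale, and skewness).
Total = 13 * 3 = 39

39


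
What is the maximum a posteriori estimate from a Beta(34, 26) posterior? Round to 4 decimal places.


The MAP estimate equals the mode of the distribution.
Mode of Beta(a,b) = (a-1)/(a+b-2)
= 33/58
= 0.569

0.569


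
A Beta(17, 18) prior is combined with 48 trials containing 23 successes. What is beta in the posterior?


In conjugate updating:
beta_posterior = beta_prior + (n - k)
= 18 + (48 - 23)
= 18 + 25 = 43

43


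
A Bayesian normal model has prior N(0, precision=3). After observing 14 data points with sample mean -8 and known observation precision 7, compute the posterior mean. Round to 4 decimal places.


Posterior mean = (prior_precision * prior_mean + n * data_precision * data_mean) / (prior_precision + n * data_precision)
Numerator = 3*0 + 14*7*-8 = -784
Denominator = 3 + 14*7 = 101
Posterior mean = -7.7624

-7.7624


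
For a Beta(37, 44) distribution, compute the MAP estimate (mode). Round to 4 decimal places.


MAP = mode = (a-1)/(a+b-2)
= (37-1)/(37+44-2)
= 36/79 = 0.4557

0.4557


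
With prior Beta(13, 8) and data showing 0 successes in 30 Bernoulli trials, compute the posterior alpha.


Conjugate update: alpha_posterior = alpha_prior + k
= 13 + 0 = 13

13


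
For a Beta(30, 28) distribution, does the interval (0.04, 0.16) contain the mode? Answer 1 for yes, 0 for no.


Mode of Beta(a,b) = (a-1)/(a+b-2)
= (30-1)/(30+28-2) = 0.5179
Check: 0.04 <= 0.5179 <= 0.16?
Result: 0

0


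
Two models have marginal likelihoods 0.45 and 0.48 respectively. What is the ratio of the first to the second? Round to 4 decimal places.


Evidence ratio = 0.45 / 0.48
= 0.9375

0.9375


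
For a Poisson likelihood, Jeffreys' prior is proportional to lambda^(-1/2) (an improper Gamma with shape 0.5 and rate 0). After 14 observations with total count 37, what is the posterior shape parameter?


Jeffreys' prior for Poisson is proportional to lambda^(-1/2).
Posterior is Gamma(0.5 + S, 0 + n) = Gamma(0.5 + 37, 14).
Posterior shape = 0.5 + S = 0.5 + 37 = 37.5

37.5


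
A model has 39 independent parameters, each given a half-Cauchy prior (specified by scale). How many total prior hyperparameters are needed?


Each half-Cauchy prior needs 1 hyperparameter (scale).
Total = 1 * 39 = 39

39


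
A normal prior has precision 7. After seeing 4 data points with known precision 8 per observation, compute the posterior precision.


In the conjugate normal model, precisions add:
tau_posterior = tau_prior + n * tau_data
= 7 + 4*8 = 39

39


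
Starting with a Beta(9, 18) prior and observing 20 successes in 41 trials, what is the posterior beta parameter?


Posterior beta = prior beta + failures
Failures = 41 - 20 = 21
beta_post = 18 + 21 = 39

39


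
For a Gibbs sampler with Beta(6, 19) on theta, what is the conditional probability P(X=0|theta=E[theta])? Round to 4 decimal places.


E[theta] = 6/(6+19) = 0.24
P(X=0|theta) = 1 - theta = 0.76

0.76


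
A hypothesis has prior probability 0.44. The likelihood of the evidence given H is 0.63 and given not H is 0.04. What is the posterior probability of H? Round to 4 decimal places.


Using Bayes' theorem:
P(E) = 0.44 * 0.63 + 0.56 * 0.04
P(E) = 0.2996
P(H|E) = (0.44 * 0.63) / 0.2996 = 0.9252

0.9252


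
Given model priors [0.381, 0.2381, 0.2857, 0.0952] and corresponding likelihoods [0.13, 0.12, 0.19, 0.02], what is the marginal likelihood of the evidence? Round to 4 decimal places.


P(E) = sum_i P(M_i) P(E|M_i)
= 0.0495 + 0.0286 + 0.0543 + 0.0019
= 0.1343

0.1343


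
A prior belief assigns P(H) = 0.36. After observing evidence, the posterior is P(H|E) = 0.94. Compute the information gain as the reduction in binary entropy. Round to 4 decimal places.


H(prior) = -0.36*log2(0.36) - 0.64*log2(0.64)
= 0.9427
H(post) = -0.94*log2(0.94) - 0.06*log2(0.06)
= 0.3274
IG = 0.9427 - 0.3274 = 0.6152

0.6152


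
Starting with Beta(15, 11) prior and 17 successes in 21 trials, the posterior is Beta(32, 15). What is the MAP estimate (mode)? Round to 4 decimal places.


The mode of Beta(a, b) when a > 1 and b > 1 is (a-1)/(a+b-2)
= (32 - 1) / (32 + 15 - 2)
= 31 / 45
= 0.6889

0.6889


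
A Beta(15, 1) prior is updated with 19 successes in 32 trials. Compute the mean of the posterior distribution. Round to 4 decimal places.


After update: Beta(34, 14)
Mean = 34 / (34 + 14) = 34 / 48
= 0.7083

0.7083


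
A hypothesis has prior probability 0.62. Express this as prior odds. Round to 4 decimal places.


Odds = P(H) / P(not H) = 0.62 / 0.38
= 1.6316

1.6316


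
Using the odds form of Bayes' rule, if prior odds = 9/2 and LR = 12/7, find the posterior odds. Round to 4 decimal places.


Bayes' rule in odds form: posterior odds = prior odds * LR
= (9 * 12) / (2 * 7)
= 108/14 = 7.7143

7.7143


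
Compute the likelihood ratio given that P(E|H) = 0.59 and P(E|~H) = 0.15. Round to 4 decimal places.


LR = P(E|H) / P(E|~H)
= 0.59 / 0.15 = 3.9333

3.9333


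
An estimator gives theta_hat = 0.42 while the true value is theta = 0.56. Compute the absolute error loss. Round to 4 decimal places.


The absolute error loss is |theta_hat - theta|
= |0.42 - 0.56|
= 0.14

0.14


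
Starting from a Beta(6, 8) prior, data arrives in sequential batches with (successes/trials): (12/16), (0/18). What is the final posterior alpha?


In sequential Bayesian updating, we sum all successes.
Total successes = 12
Final alpha = 6 + 12 = 18

18


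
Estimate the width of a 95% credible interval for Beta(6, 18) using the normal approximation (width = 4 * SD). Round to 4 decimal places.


For Beta(a,b): Var = ab/((a+b)^2(a+b+1))
Var = 0.0075, SD = 0.0866
Approximate 95% CI width = 4 * 0.0866 = 0.3464

0.3464


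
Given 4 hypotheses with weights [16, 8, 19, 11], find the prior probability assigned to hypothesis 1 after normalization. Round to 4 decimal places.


To normalize, divide each weight by the sum of all weights.
Sum = 54
Prior(H1) = 16/54 = 0.2963

0.2963


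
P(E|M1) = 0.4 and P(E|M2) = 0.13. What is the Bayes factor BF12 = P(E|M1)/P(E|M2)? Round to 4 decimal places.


Bayes factor BF12 = P(E|M1) / P(E|M2)
= 0.4 / 0.13
= 3.0769

3.0769


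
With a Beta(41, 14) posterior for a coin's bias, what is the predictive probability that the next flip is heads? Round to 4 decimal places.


The predictive probability equals the posterior mean.
P(next = heads) = alpha / (alpha + beta)
= 41 / 55 = 0.7455

0.7455


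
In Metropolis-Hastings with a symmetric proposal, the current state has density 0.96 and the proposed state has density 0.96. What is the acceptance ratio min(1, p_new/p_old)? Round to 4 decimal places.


Ratio = p_new / p_old = 0.96 / 0.96 = 1.0
Acceptance = min(1, 1.0) = 1.0

1.0


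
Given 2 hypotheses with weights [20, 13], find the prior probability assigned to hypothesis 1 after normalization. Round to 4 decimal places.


To normalize, divide each weight by the sum of all weights.
Sum = 33
Prior(H1) = 20/33 = 0.6061

0.6061


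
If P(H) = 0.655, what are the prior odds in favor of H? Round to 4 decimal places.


Prior odds = P(H) / (1 - P(H))
= 0.655 / 0.345
= 1.8986

1.8986


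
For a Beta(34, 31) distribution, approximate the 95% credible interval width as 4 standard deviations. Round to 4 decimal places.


Variance of Beta(a,b) = ab / ((a+b)^2 * (a+b+1))
= 34*31 / ((65)^2 * 66)
= 0.0038
SD = sqrt(0.0038) = 0.0615
Width = 4 * SD = 0.2459

0.2459


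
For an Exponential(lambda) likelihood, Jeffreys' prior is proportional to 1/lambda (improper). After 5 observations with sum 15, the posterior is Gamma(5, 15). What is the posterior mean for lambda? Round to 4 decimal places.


Posterior = Gamma(n, sum_x) = Gamma(5, 15)
Posterior mean = shape/rate = 5/15
= 0.3333

0.3333


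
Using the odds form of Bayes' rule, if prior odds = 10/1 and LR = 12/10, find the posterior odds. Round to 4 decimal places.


Bayes' rule in odds form: posterior odds = prior odds * LR
= (10 * 12) / (1 * 10)
= 120/10 = 12.0

12.0


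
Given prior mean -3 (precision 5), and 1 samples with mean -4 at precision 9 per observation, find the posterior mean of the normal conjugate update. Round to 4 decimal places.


The posterior mean is a precision-weighted average of prior and data.
Post. prec. = 5 + 9 = 14
Post. mean = (-15 + -36)/14 = -51/14 = -3.6429

-3.6429


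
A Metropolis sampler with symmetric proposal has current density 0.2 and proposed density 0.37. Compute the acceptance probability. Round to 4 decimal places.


For symmetric proposals, acceptance = min(1, pi(x*)/pi(x))
= min(1, 0.37/0.2)
= min(1, 1.85) = 1.0

1.0


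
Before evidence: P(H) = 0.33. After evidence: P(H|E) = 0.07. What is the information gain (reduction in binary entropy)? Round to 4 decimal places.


Prior entropy = 0.9149
Posterior entropy = 0.3659
Information gain = 0.9149 - 0.3659 = 0.549

0.549


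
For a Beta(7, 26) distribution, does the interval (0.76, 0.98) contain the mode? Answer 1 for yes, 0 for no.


Mode of Beta(a,b) = (a-1)/(a+b-2)
= (7-1)/(7+26-2) = 0.1935
Check: 0.76 <= 0.1935 <= 0.98?
Result: 0

0


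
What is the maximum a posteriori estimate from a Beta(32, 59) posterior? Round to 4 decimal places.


The MAP estimate equals the mode of the distribution.
Mode of Beta(a,b) = (a-1)/(a+b-2)
= 31/89
= 0.3483

0.3483


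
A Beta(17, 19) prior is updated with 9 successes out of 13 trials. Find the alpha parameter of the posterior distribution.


In the Beta-Binomial conjugate update:
alpha_post = alpha_prior + successes
= 17 + 9
= 26

26


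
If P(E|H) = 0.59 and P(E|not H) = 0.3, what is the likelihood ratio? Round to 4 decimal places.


Likelihood ratio = P(E|H) / P(E|not H)
= 0.59 / 0.3
= 1.9667

1.9667


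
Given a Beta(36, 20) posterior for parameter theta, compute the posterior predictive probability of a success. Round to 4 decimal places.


For a Beta-Bernoulli model, the predictive probability is the mean:
P(success) = 36/(36+20) = 36/56 = 0.6429

0.6429


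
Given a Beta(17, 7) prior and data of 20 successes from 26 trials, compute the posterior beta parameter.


Number of failures = 26 - 20 = 6
Posterior beta = 7 + 6 = 13

13


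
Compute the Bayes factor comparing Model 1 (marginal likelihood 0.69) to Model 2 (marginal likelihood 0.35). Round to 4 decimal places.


BF12 = marginal likelihood of M1 / marginal likelihood of M2
= 0.69/0.35
= 1.9714

1.9714


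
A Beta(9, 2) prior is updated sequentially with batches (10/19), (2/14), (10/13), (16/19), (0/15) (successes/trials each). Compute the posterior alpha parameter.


Sequential conjugate updating is equivalent to a single batch update.
Total successes across all batches = 38
alpha_posterior = alpha_prior + total_successes = 9 + 38
= 47

47


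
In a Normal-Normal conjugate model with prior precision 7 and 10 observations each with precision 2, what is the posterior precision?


Posterior precision = prior precision + n * observation precision
= 7 + 10 * 2
= 7 + 20 = 27

27


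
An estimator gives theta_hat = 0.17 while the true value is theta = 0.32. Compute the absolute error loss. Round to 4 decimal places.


The absolute error loss is |theta_hat - theta|
= |0.17 - 0.32|
= 0.15

0.15


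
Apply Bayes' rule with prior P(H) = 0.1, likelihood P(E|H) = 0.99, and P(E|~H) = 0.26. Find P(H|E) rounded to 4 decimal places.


Step 1: Compute marginal P(E) = P(E|H)P(H) + P(E|~H)P(~H)
= 0.99*0.1 + 0.26*0.9 = 0.333
Step 2: P(H|E) = P(E|H)P(H)/P(E) = 0.099/0.333
= 0.2973

0.2973


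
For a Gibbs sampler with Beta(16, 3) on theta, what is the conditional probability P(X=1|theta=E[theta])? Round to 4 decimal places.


E[theta] = 16/(16+3) = 0.8421
P(X=1|theta) = theta = 0.8421

0.8421


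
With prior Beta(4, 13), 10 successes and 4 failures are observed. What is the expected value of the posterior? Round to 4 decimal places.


Posterior = Beta(14, 17)
E[theta] = alpha/(alpha+beta)
= 14/31 = 0.4516

0.4516


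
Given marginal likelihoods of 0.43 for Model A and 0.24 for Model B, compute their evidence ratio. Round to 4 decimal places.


Ratio = ML(A) / ML(B) = 0.43/0.24
= 1.7917

1.7917


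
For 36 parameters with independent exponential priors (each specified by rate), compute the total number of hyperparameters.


A exponential prior has 1 hyperparameter per parameter.
Total = 36 * 1 = 36

36


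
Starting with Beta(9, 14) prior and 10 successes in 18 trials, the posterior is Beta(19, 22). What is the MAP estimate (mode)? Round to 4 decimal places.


The mode of Beta(a, b) when a > 1 and b > 1 is (a-1)/(a+b-2)
= (19 - 1) / (19 + 22 - 2)
= 18 / 39
= 0.4615

0.4615


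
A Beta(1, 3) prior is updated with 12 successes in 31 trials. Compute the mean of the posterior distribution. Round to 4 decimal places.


After update: Beta(13, 22)
Mean = 13 / (13 + 22) = 13 / 35
= 0.3714

0.3714


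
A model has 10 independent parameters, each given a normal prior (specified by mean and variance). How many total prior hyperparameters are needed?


Each normal prior needs 2 hyperparameters (mean and variance).
Total = 2 * 10 = 20

20


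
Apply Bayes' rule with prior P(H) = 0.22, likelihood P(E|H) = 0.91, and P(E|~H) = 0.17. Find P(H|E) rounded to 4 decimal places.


Step 1: Compute marginal P(E) = P(E|H)P(H) + P(E|~H)P(~H)
= 0.91*0.22 + 0.17*0.78 = 0.3328
Step 2: P(H|E) = P(E|H)P(H)/P(E) = 0.2002/0.3328
= 0.6016

0.6016


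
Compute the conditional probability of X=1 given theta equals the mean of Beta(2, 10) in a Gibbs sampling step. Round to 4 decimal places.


Mean of Beta(2, 10) = 0.1667
P(X=1 | theta=0.1667) = 0.1667

0.1667


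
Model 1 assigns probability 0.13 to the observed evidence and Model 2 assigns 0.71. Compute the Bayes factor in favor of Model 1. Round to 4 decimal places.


BF = P(data|M1) / P(data|M2)
= 0.13 / 0.71 = 0.1831

0.1831


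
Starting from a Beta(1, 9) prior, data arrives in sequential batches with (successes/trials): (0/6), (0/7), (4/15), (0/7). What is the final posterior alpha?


In sequential Bayesian updating, we sum all successes.
Total successes = 4
Final alpha = 1 + 4 = 5

5


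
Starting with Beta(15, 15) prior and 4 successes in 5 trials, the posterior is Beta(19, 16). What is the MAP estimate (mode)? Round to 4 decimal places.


The mode of Beta(a, b) when a > 1 and b > 1 is (a-1)/(a+b-2)
= (19 - 1) / (19 + 16 - 2)
= 18 / 33
= 0.5455

0.5455


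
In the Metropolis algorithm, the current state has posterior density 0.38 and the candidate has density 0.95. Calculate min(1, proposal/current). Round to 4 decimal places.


Ratio = 0.95/0.38 = 2.5
Acceptance probability = min(1, 2.5)
= 1.0

1.0


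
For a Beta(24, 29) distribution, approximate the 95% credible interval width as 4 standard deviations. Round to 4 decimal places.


Variance of Beta(a,b) = ab / ((a+b)^2 * (a+b+1))
= 24*29 / ((53)^2 * 54)
= 0.0046
SD = sqrt(0.0046) = 0.0677
Width = 4 * SD = 0.271

0.271


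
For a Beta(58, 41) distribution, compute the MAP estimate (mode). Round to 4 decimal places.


MAP = mode = (a-1)/(a+b-2)
= (58-1)/(58+41-2)
= 57/97 = 0.5876

0.5876


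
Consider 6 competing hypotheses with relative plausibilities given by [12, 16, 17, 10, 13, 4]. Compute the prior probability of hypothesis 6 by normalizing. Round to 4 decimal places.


Sum of weights = 12 + 16 + 17 + 10 + 13 + 4 = 72
Normalized prior for H6 = 4 / 72
= 0.0556

0.0556


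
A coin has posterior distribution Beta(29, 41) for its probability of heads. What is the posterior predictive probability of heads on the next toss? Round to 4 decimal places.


Posterior predictive = E[theta] = alpha/(alpha+beta)
= 29/70
= 0.4143

0.4143


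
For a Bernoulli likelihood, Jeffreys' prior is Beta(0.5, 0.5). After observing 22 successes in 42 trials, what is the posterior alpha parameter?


Jeffreys' prior for Bernoulli is Beta(0.5, 0.5).
Posterior is Beta(0.5 + k, 0.5 + n - k).
Posterior alpha = 0.5 + k = 0.5 + 22 = 22.5

22.5


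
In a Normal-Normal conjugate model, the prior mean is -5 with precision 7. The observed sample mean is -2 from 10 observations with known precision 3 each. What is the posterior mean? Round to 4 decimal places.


Posterior precision = tau0 + n*tau = 7 + 10*3 = 37
Posterior mean = (tau0*mu0 + n*tau*xbar) / posterior_precision
= (7*-5 + 10*3*-2) / 37
= -95 / 37 = -2.5676

-2.5676


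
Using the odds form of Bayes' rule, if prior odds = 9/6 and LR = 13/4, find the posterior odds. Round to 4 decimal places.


Bayes' rule in odds form: posterior odds = prior odds * LR
= (9 * 13) / (6 * 4)
= 117/24 = 4.875

4.875


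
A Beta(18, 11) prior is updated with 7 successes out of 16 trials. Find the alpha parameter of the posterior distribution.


In the Beta-Binomial conjugate update:
alpha_post = alpha_prior + successes
= 18 + 7
= 25

25


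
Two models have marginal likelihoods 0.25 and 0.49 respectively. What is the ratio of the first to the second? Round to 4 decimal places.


Evidence ratio = 0.25 / 0.49
= 0.5102

0.5102


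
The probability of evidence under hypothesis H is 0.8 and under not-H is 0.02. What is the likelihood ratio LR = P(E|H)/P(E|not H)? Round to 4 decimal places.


LR = 0.8 / 0.02
= 40.0

40.0


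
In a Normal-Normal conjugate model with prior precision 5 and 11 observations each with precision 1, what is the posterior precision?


Posterior precision = prior precision + n * observation precision
= 5 + 11 * 1
= 5 + 11 = 16

16


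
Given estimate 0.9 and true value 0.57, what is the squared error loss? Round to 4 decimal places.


Squared error = (estimate - true)^2
Difference = 0.33
Loss = 0.33^2 = 0.1089

0.1089


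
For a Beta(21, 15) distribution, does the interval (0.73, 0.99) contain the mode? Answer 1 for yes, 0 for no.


Mode of Beta(a,b) = (a-1)/(a+b-2)
= (21-1)/(21+15-2) = 0.5882
Check: 0.73 <= 0.5882 <= 0.99?
Result: 0

0


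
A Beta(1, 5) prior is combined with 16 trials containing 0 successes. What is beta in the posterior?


In conjugate updating:
beta_posterior = beta_prior + (n - k)
= 5 + (16 - 0)
= 5 + 16 = 21

21


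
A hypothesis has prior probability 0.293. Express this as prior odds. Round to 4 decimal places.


Odds = P(H) / P(not H) = 0.293 / 0.707
= 0.4144

0.4144


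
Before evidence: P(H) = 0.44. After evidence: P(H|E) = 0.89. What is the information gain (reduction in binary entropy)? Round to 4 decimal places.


Prior entropy = 0.9896
Posterior entropy = 0.4999
Information gain = 0.9896 - 0.4999 = 0.4897

0.4897


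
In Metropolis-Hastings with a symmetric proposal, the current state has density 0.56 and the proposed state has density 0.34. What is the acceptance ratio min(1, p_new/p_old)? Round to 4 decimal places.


Ratio = p_new / p_old = 0.34 / 0.56 = 0.6071
Acceptance = min(1, 0.6071) = 0.6071

0.6071


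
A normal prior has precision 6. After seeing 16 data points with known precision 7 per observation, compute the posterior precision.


In the conjugate normal model, precisions add:
tau_posterior = tau_prior + n * tau_data
= 6 + 16*7 = 118

118


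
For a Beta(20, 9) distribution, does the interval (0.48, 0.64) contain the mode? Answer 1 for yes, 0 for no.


Mode of Beta(a,b) = (a-1)/(a+b-2)
= (20-1)/(20+9-2) = 0.7037
Check: 0.48 <= 0.7037 <= 0.64?
Result: 0

0


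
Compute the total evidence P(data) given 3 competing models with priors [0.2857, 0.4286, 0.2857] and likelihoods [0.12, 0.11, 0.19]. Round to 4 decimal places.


Marginal likelihood = sum P(model_i) * P(data|model_i)
Model 1: 0.2857 * 0.12 = 0.0343
Model 2: 0.4286 * 0.11 = 0.0471
Model 3: 0.2857 * 0.19 = 0.0543
Total = 0.1357

0.1357


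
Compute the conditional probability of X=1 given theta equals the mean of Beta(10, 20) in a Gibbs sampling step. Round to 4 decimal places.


Mean of Beta(10, 20) = 0.3333
P(X=1 | theta=0.3333) = 0.3333

0.3333


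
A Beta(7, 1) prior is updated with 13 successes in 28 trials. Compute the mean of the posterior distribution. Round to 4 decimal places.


After update: Beta(20, 16)
Mean = 20 / (20 + 16) = 20 / 36
= 0.5556

0.5556


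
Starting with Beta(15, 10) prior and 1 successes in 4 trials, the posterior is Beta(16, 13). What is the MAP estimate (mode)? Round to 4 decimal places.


The mode of Beta(a, b) when a > 1 and b > 1 is (a-1)/(a+b-2)
= (16 - 1) / (16 + 13 - 2)
= 15 / 27
= 0.5556

0.5556


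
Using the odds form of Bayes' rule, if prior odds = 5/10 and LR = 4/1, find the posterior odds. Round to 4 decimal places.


Bayes' rule in odds form: posterior odds = prior odds * LR
= (5 * 4) / (10 * 1)
= 20/10 = 2.0

2.0


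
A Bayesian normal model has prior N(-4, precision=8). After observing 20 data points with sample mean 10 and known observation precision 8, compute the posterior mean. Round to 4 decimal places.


Posterior mean = (prior_precision * prior_mean + n * data_precision * data_mean) / (prior_precision + n * data_precision)
Numerator = 8*-4 + 20*8*10 = 1568
Denominator = 8 + 20*8 = 168
Posterior mean = 9.3333

9.3333


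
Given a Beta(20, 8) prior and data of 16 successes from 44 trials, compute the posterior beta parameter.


Number of failures = 44 - 16 = 28
Posterior beta = 8 + 28 = 36

36


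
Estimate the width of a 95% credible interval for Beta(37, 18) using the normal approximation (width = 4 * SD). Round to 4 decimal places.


For Beta(a,b): Var = ab/((a+b)^2(a+b+1))
Var = 0.0039, SD = 0.0627
Approximate 95% CI width = 4 * 0.0627 = 0.2508

0.2508


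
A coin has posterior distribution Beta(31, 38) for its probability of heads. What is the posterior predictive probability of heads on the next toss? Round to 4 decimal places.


Posterior predictive = E[theta] = alpha/(alpha+beta)
= 31/69
= 0.4493

0.4493


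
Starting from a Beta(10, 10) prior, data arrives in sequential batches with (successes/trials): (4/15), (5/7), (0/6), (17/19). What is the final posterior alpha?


In sequential Bayesian updating, we sum all successes.
Total successes = 26
Final alpha = 10 + 26 = 36

36


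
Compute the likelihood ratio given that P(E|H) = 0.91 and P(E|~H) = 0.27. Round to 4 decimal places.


LR = P(E|H) / P(E|~H)
= 0.91 / 0.27 = 3.3704

3.3704


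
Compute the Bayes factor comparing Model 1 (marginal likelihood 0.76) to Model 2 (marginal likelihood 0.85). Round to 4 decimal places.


BF12 = marginal likelihood of M1 / marginal likelihood of M2
= 0.76/0.85
= 0.8941

0.8941


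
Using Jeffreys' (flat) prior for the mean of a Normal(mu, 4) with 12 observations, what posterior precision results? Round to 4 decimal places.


Flat prior means prior precision is 0.
Posterior precision = n / sigma^2 = 12/4 = 3.0

3.0


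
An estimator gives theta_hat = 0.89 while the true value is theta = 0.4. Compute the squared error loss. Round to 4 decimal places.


The squared error loss is (theta_hat - theta)^2
= (0.89 - 0.4)^2
= (0.49)^2 = 0.2401

0.2401


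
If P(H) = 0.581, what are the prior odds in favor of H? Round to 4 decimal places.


Prior odds = P(H) / (1 - P(H))
= 0.581 / 0.419
= 1.3866

1.3866


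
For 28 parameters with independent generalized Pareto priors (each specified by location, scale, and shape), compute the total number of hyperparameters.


A generalized Pareto prior has 3 hyperparameters per parameter.
Total = 28 * 3 = 84

84


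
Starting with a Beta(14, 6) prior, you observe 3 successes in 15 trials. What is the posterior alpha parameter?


For a Beta-Binomial conjugate model:
Posterior alpha = prior alpha + number of successes
= 14 + 3 = 17

17


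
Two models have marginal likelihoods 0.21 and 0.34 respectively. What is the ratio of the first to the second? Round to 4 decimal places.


Evidence ratio = 0.21 / 0.34
= 0.6176

0.6176


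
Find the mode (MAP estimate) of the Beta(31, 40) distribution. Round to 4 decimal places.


For Beta(a,b) with a,b > 1:
Mode = (a-1)/(a+b-2) = (31-1)/(71-2)
= 30/69 = 0.4348

0.4348


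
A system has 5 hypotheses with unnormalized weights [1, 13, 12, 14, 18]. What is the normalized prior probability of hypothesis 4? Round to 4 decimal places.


The normalized prior is the weight divided by the total.
Total weight = 58
P(H4) = 14 / 58 = 0.2414

0.2414


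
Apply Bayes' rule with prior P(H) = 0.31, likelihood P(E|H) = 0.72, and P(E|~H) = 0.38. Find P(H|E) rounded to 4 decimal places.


Step 1: Compute marginal P(E) = P(E|H)P(H) + P(E|~H)P(~H)
= 0.72*0.31 + 0.38*0.69 = 0.4854
Step 2: P(H|E) = P(E|H)P(H)/P(E) = 0.2232/0.4854
= 0.4598

0.4598


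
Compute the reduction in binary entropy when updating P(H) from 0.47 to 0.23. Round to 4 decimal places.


H_before = -p*log2(p) - (1-p)*log2(1-p) for p=0.47: 0.9974
H_after for p=0.23: 0.778
Reduction = 0.9974 - 0.778 = 0.2194

0.2194


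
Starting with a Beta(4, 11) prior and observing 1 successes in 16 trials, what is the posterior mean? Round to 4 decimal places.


Posterior parameters: alpha = 4 + 1 = 5
beta = 11 + 15 = 26
Posterior mean = alpha / (alpha + beta) = 5 / 31
= 0.1613

0.1613


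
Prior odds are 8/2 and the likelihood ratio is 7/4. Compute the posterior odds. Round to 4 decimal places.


Posterior odds = prior odds * likelihood ratio
= (8/2) * (7/4)
= 56 / 8
= 7.0

7.0


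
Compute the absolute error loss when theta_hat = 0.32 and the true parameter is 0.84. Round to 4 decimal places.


L = |theta_hat - theta_true|
= |0.32 - 0.84| = 0.52

0.52


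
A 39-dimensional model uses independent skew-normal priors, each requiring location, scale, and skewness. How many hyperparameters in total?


Per parameter: 3 (location, scale, and skewness).
Total = 39 * 3 = 117

117


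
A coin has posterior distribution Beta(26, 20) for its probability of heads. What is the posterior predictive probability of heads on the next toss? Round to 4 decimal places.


Posterior predictive = E[theta] = alpha/(alpha+beta)
= 26/46
= 0.5652

0.5652


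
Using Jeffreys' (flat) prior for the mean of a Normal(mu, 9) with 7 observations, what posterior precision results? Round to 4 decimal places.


Flat prior means prior precision is 0.
Posterior precision = n / sigma^2 = 7/9 = 0.7778

0.7778


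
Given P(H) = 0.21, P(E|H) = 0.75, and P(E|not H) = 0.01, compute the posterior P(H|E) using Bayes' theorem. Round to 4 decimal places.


By Bayes' theorem: P(H|E) = P(E|H)*P(H) / P(E)
P(E) = P(E|H)*P(H) + P(E|not H)*P(not H)
P(E) = 0.75*0.21 + 0.01*0.79 = 0.1654
P(H|E) = 0.75*0.21 / 0.1654 = 0.9522

0.9522


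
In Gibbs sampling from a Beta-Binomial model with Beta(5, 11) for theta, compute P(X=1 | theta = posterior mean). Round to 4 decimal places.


Posterior mean = alpha/(alpha+beta) = 5/16 = 0.3125
P(X=1|theta=mean) = theta = 0.3125

0.3125


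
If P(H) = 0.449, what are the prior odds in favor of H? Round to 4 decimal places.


Prior odds = P(H) / (1 - P(H))
= 0.449 / 0.551
= 0.8149

0.8149


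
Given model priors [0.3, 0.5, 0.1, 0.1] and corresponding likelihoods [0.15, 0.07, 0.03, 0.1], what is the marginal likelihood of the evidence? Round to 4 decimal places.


P(E) = sum_i P(M_i) P(E|M_i)
= 0.045 + 0.035 + 0.003 + 0.01
= 0.093

0.093


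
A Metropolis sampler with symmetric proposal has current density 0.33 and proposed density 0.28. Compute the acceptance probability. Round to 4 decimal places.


For symmetric proposals, acceptance = min(1, pi(x*)/pi(x))
= min(1, 0.28/0.33)
= min(1, 0.8485) = 0.8485

0.8485


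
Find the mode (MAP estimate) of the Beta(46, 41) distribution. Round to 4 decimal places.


For Beta(a,b) with a,b > 1:
Mode = (a-1)/(a+b-2) = (46-1)/(87-2)
= 45/85 = 0.5294

0.5294


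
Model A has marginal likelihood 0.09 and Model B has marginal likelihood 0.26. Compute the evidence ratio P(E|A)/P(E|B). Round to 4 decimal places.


Evidence ratio = P(E|A) / P(E|B)
= 0.09 / 0.26
= 0.3462

0.3462


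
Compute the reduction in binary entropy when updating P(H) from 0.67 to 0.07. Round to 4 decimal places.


H_before = -p*log2(p) - (1-p)*log2(1-p) for p=0.67: 0.9149
H_after for p=0.07: 0.3659
Reduction = 0.9149 - 0.3659 = 0.549

0.549


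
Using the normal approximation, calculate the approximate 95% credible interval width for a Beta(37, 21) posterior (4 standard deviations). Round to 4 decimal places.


Var(Beta) = 37*21/(58^2 * 59) = 0.0039
SD = 0.0626
Width ~ 4*SD = 0.2503

0.2503


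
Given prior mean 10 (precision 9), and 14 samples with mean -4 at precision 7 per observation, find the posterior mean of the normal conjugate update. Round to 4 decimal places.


The posterior mean is a precision-weighted average of prior and data.
Post. prec. = 9 + 98 = 107
Post. mean = (90 + -392)/107 = -302/107 = -2.8224

-2.8224


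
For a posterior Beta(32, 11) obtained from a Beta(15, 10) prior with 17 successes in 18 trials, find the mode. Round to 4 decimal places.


Mode = (alpha - 1) / (alpha + beta - 2)
= 31 / 41
= 0.7561

0.7561


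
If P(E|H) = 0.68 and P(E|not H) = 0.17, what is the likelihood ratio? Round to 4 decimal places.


Likelihood ratio = P(E|H) / P(E|not H)
= 0.68 / 0.17
= 4.0

4.0


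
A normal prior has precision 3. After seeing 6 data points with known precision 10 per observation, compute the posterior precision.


In the conjugate normal model, precisions add:
tau_posterior = tau_prior + n * tau_data
= 3 + 6*10 = 63

63


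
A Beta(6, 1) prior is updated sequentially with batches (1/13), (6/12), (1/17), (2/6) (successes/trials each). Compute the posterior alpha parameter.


Sequential conjugate updating is equivalent to a single batch update.
Total successes across all batches = 10
alpha_posterior = alpha_prior + total_successes = 6 + 10
= 16

16


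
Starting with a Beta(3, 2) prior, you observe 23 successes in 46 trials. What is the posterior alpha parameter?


For a Beta-Binomial conjugate model:
Posterior alpha = prior alpha + number of successes
= 3 + 23 = 26

26


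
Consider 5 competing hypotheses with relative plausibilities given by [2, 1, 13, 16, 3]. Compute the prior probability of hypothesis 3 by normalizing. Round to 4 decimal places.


Sum of weights = 2 + 1 + 13 + 16 + 3 = 35
Normalized prior for H3 = 13 / 35
= 0.3714

0.3714


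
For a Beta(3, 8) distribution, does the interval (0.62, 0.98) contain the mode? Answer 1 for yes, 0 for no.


Mode of Beta(a,b) = (a-1)/(a+b-2)
= (3-1)/(3+8-2) = 0.2222
Check: 0.62 <= 0.2222 <= 0.98?
Result: 0

0


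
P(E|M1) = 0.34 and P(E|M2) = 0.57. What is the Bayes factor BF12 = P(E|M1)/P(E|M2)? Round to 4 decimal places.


Bayes factor BF12 = P(E|M1) / P(E|M2)
= 0.34 / 0.57
= 0.5965

0.5965


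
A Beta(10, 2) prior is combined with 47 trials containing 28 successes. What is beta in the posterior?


In conjugate updating:
beta_posterior = beta_prior + (n - k)
= 2 + (47 - 28)
= 2 + 19 = 21

21


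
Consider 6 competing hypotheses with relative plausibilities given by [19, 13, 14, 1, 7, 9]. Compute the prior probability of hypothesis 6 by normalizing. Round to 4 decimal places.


Sum of weights = 19 + 13 + 14 + 1 + 7 + 9 = 63
Normalized prior for H6 = 9 / 63
= 0.1429

0.1429


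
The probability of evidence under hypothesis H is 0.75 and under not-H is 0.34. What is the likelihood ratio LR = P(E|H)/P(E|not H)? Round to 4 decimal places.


LR = 0.75 / 0.34
= 2.2059

2.2059


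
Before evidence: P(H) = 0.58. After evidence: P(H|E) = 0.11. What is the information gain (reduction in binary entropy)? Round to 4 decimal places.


Prior entropy = 0.9815
Posterior entropy = 0.4999
Information gain = 0.9815 - 0.4999 = 0.4815

0.4815


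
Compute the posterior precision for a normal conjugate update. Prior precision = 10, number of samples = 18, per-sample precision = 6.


tau_post = tau_0 + n * tau
= 10 + 18 * 6 = 118

118


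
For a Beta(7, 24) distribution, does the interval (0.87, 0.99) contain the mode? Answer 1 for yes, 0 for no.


Mode of Beta(a,b) = (a-1)/(a+b-2)
= (7-1)/(7+24-2) = 0.2069
Check: 0.87 <= 0.2069 <= 0.99?
Result: 0

0


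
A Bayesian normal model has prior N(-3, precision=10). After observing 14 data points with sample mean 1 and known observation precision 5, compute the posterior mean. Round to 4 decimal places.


Posterior mean = (prior_precision * prior_mean + n * data_precision * data_mean) / (prior_precision + n * data_precision)
Numerator = 10*-3 + 14*5*1 = 40
Denominator = 10 + 14*5 = 80
Posterior mean = 0.5

0.5


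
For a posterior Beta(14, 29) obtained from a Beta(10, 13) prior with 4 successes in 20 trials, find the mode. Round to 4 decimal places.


Mode = (alpha - 1) / (alpha + beta - 2)
= 13 / 41
= 0.3171

0.3171


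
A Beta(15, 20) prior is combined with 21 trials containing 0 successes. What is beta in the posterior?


In conjugate updating:
beta_posterior = beta_prior + (n - k)
= 20 + (21 - 0)
= 20 + 21 = 41

41


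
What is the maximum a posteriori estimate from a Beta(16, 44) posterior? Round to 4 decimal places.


The MAP estimate equals the mode of the distribution.
Mode of Beta(a,b) = (a-1)/(a+b-2)
= 15/58
= 0.2586

0.2586


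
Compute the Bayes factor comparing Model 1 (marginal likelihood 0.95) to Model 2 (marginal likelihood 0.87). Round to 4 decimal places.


BF12 = marginal likelihood of M1 / marginal likelihood of M2
= 0.95/0.87
= 1.092

1.092


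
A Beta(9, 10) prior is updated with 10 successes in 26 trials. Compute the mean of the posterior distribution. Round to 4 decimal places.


After update: Beta(19, 26)
Mean = 19 / (19 + 26) = 19 / 45
= 0.4222

0.4222


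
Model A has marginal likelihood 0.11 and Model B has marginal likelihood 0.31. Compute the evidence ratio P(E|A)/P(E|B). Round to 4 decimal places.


Evidence ratio = P(E|A) / P(E|B)
= 0.11 / 0.31
= 0.3548

0.3548


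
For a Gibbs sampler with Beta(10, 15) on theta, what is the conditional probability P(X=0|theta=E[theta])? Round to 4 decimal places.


E[theta] = 10/(10+15) = 0.4
P(X=0|theta) = 1 - theta = 0.6

0.6


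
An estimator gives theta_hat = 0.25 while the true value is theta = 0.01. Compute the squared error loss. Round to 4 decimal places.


The squared error loss is (theta_hat - theta)^2
= (0.25 - 0.01)^2
= (0.24)^2 = 0.0576

0.0576
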